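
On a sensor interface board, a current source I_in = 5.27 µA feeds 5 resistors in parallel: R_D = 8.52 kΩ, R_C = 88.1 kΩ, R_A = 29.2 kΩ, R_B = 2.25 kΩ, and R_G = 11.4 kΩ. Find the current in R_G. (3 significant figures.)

I ≈ 0.665 µA

ΣG = 1/8.52 + 1/88.1 + 1/29.2 + 1/2.25 + 1/11.4 = 0.6951.
R_G takes the fraction G_k/ΣG = 0.08772/0.6951 = 0.1262, so I = 5.27 × 0.1262 = 0.6650 µA.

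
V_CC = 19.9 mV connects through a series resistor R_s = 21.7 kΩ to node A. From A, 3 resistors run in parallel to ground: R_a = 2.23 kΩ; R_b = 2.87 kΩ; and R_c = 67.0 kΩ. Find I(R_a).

Parallel bank: R_p = 1/(1/2.23 + 1/2.87 + 1/67.0) = 1.232 kΩ.
V_A by voltage divider: V_A = 19.9 × 1.232/(21.7 + 1.232) = 1.069 mV.
I(R_a) = V_A / R_a = 1.069/2.23 = 0.4794 µA.

I ≈ 0.479 µA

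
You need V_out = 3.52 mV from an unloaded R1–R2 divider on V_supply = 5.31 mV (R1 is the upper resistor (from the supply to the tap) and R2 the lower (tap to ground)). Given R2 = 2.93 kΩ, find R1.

Required fraction k = V_out/V_supply = 0.6629.
So R1 = R2 · (V_supply/V_out − 1) = 2.93 × (5.31/3.52 − 1) = 2.93 × 0.5085 = 1.490 kΩ.

R1 ≈ 1.49 kΩ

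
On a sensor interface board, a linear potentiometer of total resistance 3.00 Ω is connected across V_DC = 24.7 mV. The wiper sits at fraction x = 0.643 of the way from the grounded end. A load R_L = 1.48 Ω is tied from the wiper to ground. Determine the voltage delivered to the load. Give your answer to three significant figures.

V_out ≈ 10.8 mV

Split the track: R_lower = x·R_p = 1.929 Ω, R_upper = (1−x)·R_p = 1.071 Ω.
Lower segment in parallel with the load: 1.929 ‖ 1.48 = 0.8375 Ω.
V_out = 24.7 × 0.8375/(1.071 + 0.8375) = 10.84 mV.
(Unloaded: V_out = x·V_DC = 15.9 mV.)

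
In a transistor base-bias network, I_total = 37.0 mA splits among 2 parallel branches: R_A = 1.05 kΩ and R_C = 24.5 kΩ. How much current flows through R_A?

I ≈ 35.5 mA

For two parallel branches, I_k = I_total · (other R)/(sum of R).
So I = 37.0 × 24.5/25.55 = 35.48 mA.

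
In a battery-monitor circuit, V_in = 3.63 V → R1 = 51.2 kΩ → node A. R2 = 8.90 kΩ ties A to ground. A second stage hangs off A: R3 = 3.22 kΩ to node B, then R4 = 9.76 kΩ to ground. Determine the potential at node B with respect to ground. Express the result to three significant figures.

The second stage (R3 + R4 = 12.98 kΩ) loads node A in parallel with R2.
R2 ‖ (R3+R4) = 5.280 kΩ.
V_A = 3.63 × 5.280/(51.2 + 5.280) = 0.3393 V.
Stage 2 is unloaded, so V_B = V_A · R4/(R3+R4) = 0.3393 × 9.76/12.98 = 0.2552 V.

V_B ≈ 0.255 V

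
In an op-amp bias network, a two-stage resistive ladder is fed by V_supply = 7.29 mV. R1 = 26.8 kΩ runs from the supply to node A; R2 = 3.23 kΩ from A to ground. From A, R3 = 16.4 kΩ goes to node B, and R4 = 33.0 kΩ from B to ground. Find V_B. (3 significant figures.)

Looking into the second stage from A: R3 + R4 = 49.40 kΩ appears in parallel with R2.
Effective lower resistance at A: R2 ‖ 49.40 = 3.032 kΩ.
So V_A = 7.29 × 0.1016 = 0.7409 mV.
Stage 2 is unloaded, so V_B = V_A · R4/(R3+R4) = 0.7409 × 33.0/49.40 = 0.4949 mV.

V_B ≈ 0.495 mV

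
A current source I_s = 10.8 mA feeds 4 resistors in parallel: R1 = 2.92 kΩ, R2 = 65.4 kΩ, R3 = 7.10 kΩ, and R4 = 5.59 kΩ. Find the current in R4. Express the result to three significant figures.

I ≈ 2.85 mA

Conductances: ΣG = 1/2.92 + 1/65.4 + 1/7.10 + 1/5.59 = 0.6775 (1/kΩ).
Current divider: I(R4) = I_s · G_k/ΣG = 10.8 × (0.1789/0.6775) = 10.8 × 0.2640 = 2.852 mA.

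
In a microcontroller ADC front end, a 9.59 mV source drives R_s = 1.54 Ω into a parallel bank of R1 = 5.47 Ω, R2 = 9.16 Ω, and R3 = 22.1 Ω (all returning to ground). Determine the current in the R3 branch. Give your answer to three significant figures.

Combine the parallel branches: R_p = (1/5.47 + 1/9.16 + 1/22.1)⁻¹ = 2.965 Ω.
Node voltage V_A = V_DC · R_p/(R_s + R_p) = 9.59 × 0.6582 = 6.312 mV.
I(R3) = V_A / R3 = 6.312/22.1 = 0.2856 mA.

I ≈ 0.286 mA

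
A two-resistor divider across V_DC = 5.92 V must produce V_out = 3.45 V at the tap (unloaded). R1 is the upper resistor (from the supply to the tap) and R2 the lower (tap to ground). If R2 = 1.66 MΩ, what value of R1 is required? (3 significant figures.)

The divider ratio is R2/(R1+R2) = 3.45/5.92 = 0.5828.
R1 = R2·(1/k − 1) = 1.66 × 0.7159 = 1.188 MΩ.

R1 ≈ 1.19 MΩ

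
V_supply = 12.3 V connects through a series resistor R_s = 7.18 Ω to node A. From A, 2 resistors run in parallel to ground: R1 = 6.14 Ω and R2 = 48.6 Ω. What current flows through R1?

Equivalent of the parallel group: R_p = 5.451 Ω.
Node voltage V_A = V_supply · R_p/(R_s + R_p) = 12.3 × 0.4316 = 5.308 V.
Branch current I = V_A/R1 = 5.308/6.14 = 0.8645 A.
(Check via current divider: I_total = 0.9738 A; share G_k/ΣG = 0.8878 → same result.)

I ≈ 0.865 A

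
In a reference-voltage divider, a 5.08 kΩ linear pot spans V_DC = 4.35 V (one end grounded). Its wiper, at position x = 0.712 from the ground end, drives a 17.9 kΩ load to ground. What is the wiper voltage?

V_out ≈ 2.93 V

Split the track: R_lower = x·R_p = 3.617 kΩ, R_upper = (1−x)·R_p = 1.463 kΩ.
(x·R_p) ‖ R_L = 3.009 kΩ.
Loaded-divider output: V_out = 4.35 × 0.6728 = 2.927 V.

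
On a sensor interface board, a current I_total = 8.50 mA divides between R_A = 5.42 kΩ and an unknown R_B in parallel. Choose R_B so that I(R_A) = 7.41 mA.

R_B ≈ 36.8 kΩ

Two-branch current divider: I_A = I_total · R_B/(R_A + R_B).
7.41/8.50 = R_B/(R_A + R_B) → R_B = R_A · (0.8718)/(1 − 0.8718) = 5.42 × 6.798 = 36.85 kΩ.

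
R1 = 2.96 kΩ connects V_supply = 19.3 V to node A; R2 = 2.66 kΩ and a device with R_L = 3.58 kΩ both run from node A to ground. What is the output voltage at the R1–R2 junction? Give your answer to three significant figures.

V_out ≈ 6.57 V

First combine the lower leg with the load: R2 ‖ R_L = 1.526 kΩ.
Now apply the divider: V_out = 19.3 × 0.3402 = 6.566 V.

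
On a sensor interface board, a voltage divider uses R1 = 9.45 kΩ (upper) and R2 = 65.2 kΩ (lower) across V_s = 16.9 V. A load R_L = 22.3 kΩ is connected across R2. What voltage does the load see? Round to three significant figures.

V_out ≈ 10.8 V

R2 ‖ R_L = (65.2 × 22.3)/(65.2 + 22.3) = 16.62 kΩ.
Then V_out = V_s · R2'/(R1 + R2') = 16.9 × 16.62/26.07 = 10.77 V.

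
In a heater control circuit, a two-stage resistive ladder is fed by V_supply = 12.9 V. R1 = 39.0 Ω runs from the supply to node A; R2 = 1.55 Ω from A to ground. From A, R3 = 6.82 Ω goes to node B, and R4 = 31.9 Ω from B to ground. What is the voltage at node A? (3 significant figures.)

V_A ≈ 0.475 V

The second stage (R3 + R4 = 38.72 Ω) loads node A in parallel with R2.
R2 ‖ (R3+R4) = 1.490 Ω.
So V_A = 12.9 × 0.03681 = 0.4748 V.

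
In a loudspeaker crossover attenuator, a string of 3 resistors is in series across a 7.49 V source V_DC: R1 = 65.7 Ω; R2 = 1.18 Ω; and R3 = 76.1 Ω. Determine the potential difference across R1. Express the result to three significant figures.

V ≈ 3.44 V

ΣR = 65.7 + 1.18 + 76.1 = 143.0 Ω.
By the voltage-divider rule, V = 7.49 × 65.70/143.0 = 3.442 V.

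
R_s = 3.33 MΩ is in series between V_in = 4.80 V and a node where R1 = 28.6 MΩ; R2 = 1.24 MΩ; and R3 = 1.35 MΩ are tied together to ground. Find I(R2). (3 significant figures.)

Parallel bank: R_p = 1/(1/28.6 + 1/1.24 + 1/1.35) = 0.6320 MΩ.
Node voltage V_A = V_in · R_p/(R_s + R_p) = 4.80 × 0.1595 = 0.7657 V.
I(R2) = V_A / R2 = 0.7657/1.24 = 0.6175 µA.
(Check via current divider: I_total = 1.211 µA; share G_k/ΣG = 0.5097 → same result.)

I ≈ 0.618 µA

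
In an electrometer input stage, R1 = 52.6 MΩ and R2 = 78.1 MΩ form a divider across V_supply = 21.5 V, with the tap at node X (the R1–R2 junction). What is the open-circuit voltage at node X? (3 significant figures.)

Open-circuit (no load on X): V_th = V_supply · R2/(R1 + R2) = 21.5 × 78.1/(52.60 + 78.1) = 12.85 V.

V_th ≈ 12.8 V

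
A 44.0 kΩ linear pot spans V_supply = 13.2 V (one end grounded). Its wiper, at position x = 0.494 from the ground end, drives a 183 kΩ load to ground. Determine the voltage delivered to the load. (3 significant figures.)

V_out ≈ 6.15 V

Split the track: R_lower = x·R_p = 21.74 kΩ, R_upper = (1−x)·R_p = 22.26 kΩ.
R_L loads the lower segment: effective lower R = 19.43 kΩ.
Loaded-divider output: V_out = 13.2 × 0.4660 = 6.151 V.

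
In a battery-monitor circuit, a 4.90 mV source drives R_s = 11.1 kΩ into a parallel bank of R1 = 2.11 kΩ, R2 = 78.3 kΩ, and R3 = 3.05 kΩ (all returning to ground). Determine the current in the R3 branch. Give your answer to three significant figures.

I ≈ 0.160 µA

Equivalent of the parallel group: R_p = 1.228 kΩ.
V_A by voltage divider: V_A = 4.90 × 1.228/(11.1 + 1.228) = 0.4880 mV.
Branch current I = V_A/R3 = 0.4880/3.05 = 0.1600 µA.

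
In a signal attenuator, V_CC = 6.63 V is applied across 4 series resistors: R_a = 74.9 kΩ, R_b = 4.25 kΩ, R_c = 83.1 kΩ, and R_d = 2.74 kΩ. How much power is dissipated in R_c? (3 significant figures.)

The common current is I = 6.63/165.0 = 0.04018 mA.
P(R_c) = I²·R_c = (0.04018)² × 83.1 = 0.1342 mW.

P ≈ 0.134 mW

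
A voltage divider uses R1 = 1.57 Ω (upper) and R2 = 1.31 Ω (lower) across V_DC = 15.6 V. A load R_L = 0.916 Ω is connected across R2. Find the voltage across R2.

V_out ≈ 3.99 V

The load sits in parallel with R2, giving an effective lower resistance R2' = R2·R_L/(R2+R_L) = 0.5391 Ω.
Then V_out = V_DC · R2'/(R1 + R2') = 15.6 × 0.5391/2.109 = 3.987 V.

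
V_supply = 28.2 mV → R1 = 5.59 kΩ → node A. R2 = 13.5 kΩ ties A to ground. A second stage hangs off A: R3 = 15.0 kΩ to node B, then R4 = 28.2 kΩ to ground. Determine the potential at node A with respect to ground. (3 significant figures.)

Node A sees R2 in parallel with the series input of stage 2, R3 + R4 = 43.20 kΩ.
Effective lower resistance at A: R2 ‖ 43.20 = 10.29 kΩ.
So V_A = 28.2 × 0.6479 = 18.27 mV.

V_A ≈ 18.3 mV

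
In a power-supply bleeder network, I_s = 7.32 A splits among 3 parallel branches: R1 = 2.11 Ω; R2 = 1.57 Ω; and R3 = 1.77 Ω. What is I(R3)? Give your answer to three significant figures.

Conductances: ΣG = 1/2.11 + 1/1.57 + 1/1.77 = 1.676 (1/Ω).
R3 takes the fraction G_k/ΣG = 0.5650/1.676 = 0.3371, so I = 7.32 × 0.3371 = 2.468 A.

I ≈ 2.47 A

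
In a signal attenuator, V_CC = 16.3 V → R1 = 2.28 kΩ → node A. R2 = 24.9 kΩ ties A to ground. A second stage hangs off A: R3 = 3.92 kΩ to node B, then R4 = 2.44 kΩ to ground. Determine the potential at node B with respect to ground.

V_B ≈ 4.31 V

Looking into the second stage from A: R3 + R4 = 6.360 kΩ appears in parallel with R2.
Effective lower resistance at A: R2 ‖ 6.360 = 5.066 kΩ.
So V_A = 16.3 × 0.6896 = 11.24 V.
Stage 2 is unloaded, so V_B = V_A · R4/(R3+R4) = 11.24 × 2.44/6.360 = 4.313 V.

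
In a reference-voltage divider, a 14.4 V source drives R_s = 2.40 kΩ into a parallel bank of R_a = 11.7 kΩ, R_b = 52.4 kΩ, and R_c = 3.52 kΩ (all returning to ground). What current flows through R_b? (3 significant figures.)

I ≈ 0.142 mA

Equivalent of the parallel group: R_p = 2.573 kΩ.
V_A = 14.4 × 2.573/4.973 = 7.451 V.
I(R_b) = V_A / R_b = 7.451/52.4 = 0.1422 mA.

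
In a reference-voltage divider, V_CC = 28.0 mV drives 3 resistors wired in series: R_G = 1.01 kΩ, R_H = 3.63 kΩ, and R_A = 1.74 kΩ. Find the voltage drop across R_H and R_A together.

Series total: ΣR = 1.01 + 3.63 + 1.74 = 6.380 kΩ.
R_{R_H..R_A} = 3.63 + 1.74 = 5.370 kΩ.
V = V_CC · R/ΣR = 28.0 × 0.8417 = 23.57 mV.

V ≈ 23.6 mV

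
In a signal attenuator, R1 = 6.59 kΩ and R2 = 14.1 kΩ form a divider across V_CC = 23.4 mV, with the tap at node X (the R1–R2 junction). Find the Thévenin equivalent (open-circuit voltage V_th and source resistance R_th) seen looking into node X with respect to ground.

V_th is the unloaded tap voltage: V_CC · R2/(R1+R2) = 23.4 × 0.6815 = 15.95 mV.
Looking into X with the source shorted: R_th = R1·R2/(R1+R2) = 6.590 × 14.1/20.69 = 4.491 kΩ.

V_th ≈ 15.9 mV, R_th ≈ 4.49 kΩ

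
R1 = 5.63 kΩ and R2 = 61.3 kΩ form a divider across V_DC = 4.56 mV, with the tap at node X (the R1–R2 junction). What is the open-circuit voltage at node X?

V_th ≈ 4.18 mV

With X open, the divider is unloaded: V_th = 4.56 × 61.3/66.93 = 4.176 mV.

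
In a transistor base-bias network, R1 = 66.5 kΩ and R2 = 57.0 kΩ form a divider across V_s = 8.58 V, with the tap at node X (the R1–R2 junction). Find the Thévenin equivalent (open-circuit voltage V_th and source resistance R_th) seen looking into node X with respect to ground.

V_th ≈ 3.96 V, R_th ≈ 30.7 kΩ

V_th is the unloaded tap voltage: V_s · R2/(R1+R2) = 8.58 × 0.4615 = 3.960 V.
With V_s suppressed (replaced by a short), R_th = R1 ‖ R2 = (66.50 × 57.0)/(66.50 + 57.0) = 30.69 kΩ.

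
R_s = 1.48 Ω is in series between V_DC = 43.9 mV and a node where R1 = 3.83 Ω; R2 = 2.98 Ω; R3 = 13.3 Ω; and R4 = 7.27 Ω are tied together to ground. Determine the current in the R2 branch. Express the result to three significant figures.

Combine the parallel branches: R_p = (1/3.83 + 1/2.98 + 1/13.3 + 1/7.27)⁻¹ = 1.235 Ω.
V_A by voltage divider: V_A = 43.9 × 1.235/(1.48 + 1.235) = 19.97 mV.
I(R2) = V_A / R2 = 19.97/2.98 = 6.702 mA.

I ≈ 6.70 mA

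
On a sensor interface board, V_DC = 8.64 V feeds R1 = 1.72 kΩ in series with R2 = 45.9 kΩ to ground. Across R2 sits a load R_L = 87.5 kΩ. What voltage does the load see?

R2 ‖ R_L = (45.9 × 87.5)/(45.9 + 87.5) = 30.11 kΩ.
Voltage divider with the loaded lower leg: V_out = 8.64 × 30.11/(1.72 + 30.11) = 8.64 × 0.9460 = 8.173 V.

V_out ≈ 8.17 V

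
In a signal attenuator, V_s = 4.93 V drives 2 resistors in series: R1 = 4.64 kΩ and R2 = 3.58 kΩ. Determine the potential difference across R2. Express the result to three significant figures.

ΣR = 4.64 + 3.58 = 8.220 kΩ.
Voltage divider: V = V_s · (3.580 / 8.220) = 4.93 × 0.4355 = 2.147 V.

V ≈ 2.15 V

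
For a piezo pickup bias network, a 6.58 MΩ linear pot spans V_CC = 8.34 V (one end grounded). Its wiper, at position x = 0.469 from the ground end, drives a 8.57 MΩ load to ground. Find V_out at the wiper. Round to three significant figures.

V_out ≈ 3.28 V

The pot divides into 3.494 MΩ above the wiper and 3.086 MΩ below.
Lower segment in parallel with the load: 3.086 ‖ 8.57 = 2.269 MΩ.
V_out = 8.34 × 2.269/(3.494 + 2.269) = 3.284 V.
(Unloaded: V_out = x·V_CC = 3.91 V.)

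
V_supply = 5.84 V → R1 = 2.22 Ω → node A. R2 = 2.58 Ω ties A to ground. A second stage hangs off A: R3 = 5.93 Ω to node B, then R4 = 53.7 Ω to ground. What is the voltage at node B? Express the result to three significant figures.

Looking into the second stage from A: R3 + R4 = 59.63 Ω appears in parallel with R2.
R2 ‖ (R3+R4) = 2.473 Ω.
So V_A = 5.84 × 0.5270 = 3.077 V.
Then the unloaded second divider: V_B = V_A × R4/(R3+R4) = 3.077 × 0.9006 = 2.771 V.

V_B ≈ 2.77 V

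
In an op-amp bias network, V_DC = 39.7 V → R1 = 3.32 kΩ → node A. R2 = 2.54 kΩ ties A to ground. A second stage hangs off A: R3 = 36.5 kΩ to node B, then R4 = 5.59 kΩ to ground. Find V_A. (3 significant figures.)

V_A ≈ 16.6 V

Looking into the second stage from A: R3 + R4 = 42.09 kΩ appears in parallel with R2.
R2 ‖ (R3+R4) = 2.395 kΩ.
V_A = 39.7 × 2.395/(3.32 + 2.395) = 16.64 V.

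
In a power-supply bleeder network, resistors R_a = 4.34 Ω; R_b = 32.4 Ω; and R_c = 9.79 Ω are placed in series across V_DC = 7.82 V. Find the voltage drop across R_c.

V ≈ 1.65 V

Total series resistance ΣR = 4.34 + 32.4 + 9.79 = 46.53 Ω.
Voltage divider: V = V_DC · (9.790 / 46.53) = 7.82 × 0.2104 = 1.645 V.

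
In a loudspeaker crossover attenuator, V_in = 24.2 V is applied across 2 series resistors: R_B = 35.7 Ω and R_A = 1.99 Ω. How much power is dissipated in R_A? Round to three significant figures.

ΣR = 37.69 Ω → I = 24.2/37.69 = 0.6421 A.
P = I²R = 0.4123 × 1.99 = 0.8204 W.

P ≈ 0.820 W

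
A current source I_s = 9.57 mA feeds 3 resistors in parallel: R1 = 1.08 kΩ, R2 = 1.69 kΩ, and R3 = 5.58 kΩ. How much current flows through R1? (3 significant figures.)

I ≈ 5.22 mA

Conductances: ΣG = 1/1.08 + 1/1.69 + 1/5.58 = 1.697 (1/kΩ).
R1 takes the fraction G_k/ΣG = 0.9259/1.697 = 0.5457, so I = 9.57 × 0.5457 = 5.222 mA.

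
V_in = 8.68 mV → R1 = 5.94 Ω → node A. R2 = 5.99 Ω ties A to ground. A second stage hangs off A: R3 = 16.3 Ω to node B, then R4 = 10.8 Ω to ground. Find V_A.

The second stage (R3 + R4 = 27.10 Ω) loads node A in parallel with R2.
R2 ‖ (R3+R4) = 4.906 Ω.
So V_A = 8.68 × 0.4523 = 3.926 mV.

V_A ≈ 3.93 mV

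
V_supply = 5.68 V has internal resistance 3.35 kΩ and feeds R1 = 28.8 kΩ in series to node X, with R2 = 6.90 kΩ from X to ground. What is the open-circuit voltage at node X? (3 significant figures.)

R1' = 3.35 + 28.8 = 32.15 kΩ (source resistance + R1).
V_th is the unloaded tap voltage: V_supply · R2/(R1'+R2) = 5.68 × 0.1767 = 1.004 V.

V_th ≈ 1.00 V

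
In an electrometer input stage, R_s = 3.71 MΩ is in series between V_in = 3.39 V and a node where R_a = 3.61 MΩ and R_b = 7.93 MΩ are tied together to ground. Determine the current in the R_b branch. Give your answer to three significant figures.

I ≈ 0.171 µA

Combine the parallel branches: R_p = (1/3.61 + 1/7.93)⁻¹ = 2.481 MΩ.
V_A = 3.39 × 2.481/6.191 = 1.358 V.
I(R_b) = V_A / R_b = 1.358/7.93 = 0.1713 µA.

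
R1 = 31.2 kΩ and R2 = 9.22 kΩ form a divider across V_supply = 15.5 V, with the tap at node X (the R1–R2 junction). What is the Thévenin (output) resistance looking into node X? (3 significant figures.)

Zeroing V_supply shorts the top of R1 to ground, so R_th = R1 ‖ R2 = 7.117 kΩ.

R_th ≈ 7.12 kΩ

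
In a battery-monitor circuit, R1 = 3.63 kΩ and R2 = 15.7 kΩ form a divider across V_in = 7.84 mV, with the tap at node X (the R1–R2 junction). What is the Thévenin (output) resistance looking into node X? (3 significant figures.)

R_th ≈ 2.95 kΩ

Looking into X with the source shorted: R_th = R1·R2/(R1+R2) = 3.630 × 15.7/19.33 = 2.948 kΩ.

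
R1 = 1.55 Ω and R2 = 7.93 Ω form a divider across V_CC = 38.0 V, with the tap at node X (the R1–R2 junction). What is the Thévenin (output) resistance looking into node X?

R_th ≈ 1.30 Ω

With V_CC suppressed (replaced by a short), R_th = R1 ‖ R2 = (1.550 × 7.93)/(1.550 + 7.93) = 1.297 Ω.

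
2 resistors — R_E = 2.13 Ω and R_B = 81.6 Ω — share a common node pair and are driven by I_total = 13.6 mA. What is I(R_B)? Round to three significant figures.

With just two branches, the current splits inversely with resistance.
So I = 13.6 × 2.13/83.73 = 0.3460 mA.

I ≈ 0.346 mA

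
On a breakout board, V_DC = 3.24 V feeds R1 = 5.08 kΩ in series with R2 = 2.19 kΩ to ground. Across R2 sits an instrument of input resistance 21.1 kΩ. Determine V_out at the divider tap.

V_out ≈ 0.910 V

First combine the lower leg with the load: R2 ‖ R_L = 1.984 kΩ.
Voltage divider with the loaded lower leg: V_out = 3.24 × 1.984/(5.08 + 1.984) = 3.24 × 0.2809 = 0.9100 V.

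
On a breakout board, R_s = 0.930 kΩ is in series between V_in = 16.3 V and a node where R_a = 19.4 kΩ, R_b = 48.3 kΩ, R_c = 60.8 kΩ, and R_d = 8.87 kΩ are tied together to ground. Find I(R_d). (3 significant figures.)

I ≈ 1.55 mA

Equivalent of the parallel group: R_p = 4.964 kΩ.
V_A by voltage divider: V_A = 16.3 × 4.964/(0.930 + 4.964) = 13.73 V.
I(R_d) = V_A / R_d = 13.73/8.87 = 1.548 mA.
(Equivalently: I_total = 2.765 mA, then current-divider fraction G_k/ΣG = 0.5597.)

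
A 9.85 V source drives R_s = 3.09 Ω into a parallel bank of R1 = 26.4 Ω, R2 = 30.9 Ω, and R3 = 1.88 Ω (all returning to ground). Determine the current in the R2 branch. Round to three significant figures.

Equivalent of the parallel group: R_p = 1.661 Ω.
V_A by voltage divider: V_A = 9.85 × 1.661/(3.09 + 1.661) = 3.443 V.
Branch current I = V_A/R2 = 3.443/30.9 = 0.1114 A.

I ≈ 0.111 A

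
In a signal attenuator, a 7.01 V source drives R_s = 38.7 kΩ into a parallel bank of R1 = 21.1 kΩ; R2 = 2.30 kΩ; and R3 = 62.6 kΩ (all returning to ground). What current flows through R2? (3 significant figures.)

Parallel bank: R_p = 1/(1/21.1 + 1/2.30 + 1/62.6) = 2.007 kΩ.
V_A by voltage divider: V_A = 7.01 × 2.007/(38.7 + 2.007) = 0.3457 V.
I(R2) = V_A / R2 = 0.3457/2.30 = 0.1503 mA.

I ≈ 0.150 mA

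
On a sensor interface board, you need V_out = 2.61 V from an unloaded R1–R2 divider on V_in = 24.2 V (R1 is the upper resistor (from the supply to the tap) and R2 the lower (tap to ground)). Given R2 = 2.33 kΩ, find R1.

Required fraction k = V_out/V_in = 0.1079.
R1 = R2·(1/k − 1) = 2.33 × 8.272 = 19.27 kΩ.

R1 ≈ 19.3 kΩ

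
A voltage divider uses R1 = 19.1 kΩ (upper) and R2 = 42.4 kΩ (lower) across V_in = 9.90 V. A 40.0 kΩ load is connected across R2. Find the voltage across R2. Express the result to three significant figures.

V_out ≈ 5.13 V

R2 ‖ R_L = (42.4 × 40.0)/(42.4 + 40.0) = 20.58 kΩ.
Then V_out = V_in · R2'/(R1 + R2') = 9.90 × 20.58/39.68 = 5.135 V.
(Unloaded it would be 6.83 V; the load pulls it down.)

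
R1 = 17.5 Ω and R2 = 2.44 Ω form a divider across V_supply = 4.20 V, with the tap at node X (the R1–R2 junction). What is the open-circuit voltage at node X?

V_th is the unloaded tap voltage: V_supply · R2/(R1+R2) = 4.20 × 0.1224 = 0.5139 V.

V_th ≈ 0.514 V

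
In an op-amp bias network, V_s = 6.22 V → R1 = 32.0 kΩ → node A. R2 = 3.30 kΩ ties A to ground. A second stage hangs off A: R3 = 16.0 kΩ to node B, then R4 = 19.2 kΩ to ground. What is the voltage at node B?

V_B ≈ 0.292 V

Looking into the second stage from A: R3 + R4 = 35.20 kΩ appears in parallel with R2.
Effective lower resistance at A: R2 ‖ 35.20 = 3.017 kΩ.
V_A = 6.22 × 3.017/(32.0 + 3.017) = 0.5359 V.
Then the unloaded second divider: V_B = V_A × R4/(R3+R4) = 0.5359 × 0.5455 = 0.2923 V.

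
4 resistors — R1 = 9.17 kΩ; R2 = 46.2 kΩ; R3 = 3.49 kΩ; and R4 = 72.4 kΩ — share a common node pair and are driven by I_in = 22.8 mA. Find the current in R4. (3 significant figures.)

Total conductance ΣG = 1/9.17 + 1/46.2 + 1/3.49 + 1/72.4 = 0.4310 (units of 1/kΩ).
Current divider: I(R4) = I_in · G_k/ΣG = 22.8 × (0.01381/0.4310) = 22.8 × 0.03204 = 0.7306 mA.

I ≈ 0.731 mA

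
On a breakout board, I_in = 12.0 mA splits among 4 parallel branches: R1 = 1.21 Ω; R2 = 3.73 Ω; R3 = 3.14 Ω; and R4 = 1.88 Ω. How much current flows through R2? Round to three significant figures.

I ≈ 1.65 mA

ΣG = 1/1.21 + 1/3.73 + 1/3.14 + 1/1.88 = 1.945.
By the current-divider rule, I = I_in · G_k/ΣG = 12.0 × 0.1378 = 1.654 mA.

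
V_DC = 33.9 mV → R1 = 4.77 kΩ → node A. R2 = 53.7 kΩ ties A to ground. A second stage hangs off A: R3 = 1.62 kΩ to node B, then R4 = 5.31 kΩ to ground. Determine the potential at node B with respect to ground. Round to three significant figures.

Looking into the second stage from A: R3 + R4 = 6.930 kΩ appears in parallel with R2.
Effective lower resistance at A: R2 ‖ 6.930 = 6.138 kΩ.
V_A = 33.9 × 6.138/(4.77 + 6.138) = 19.08 mV.
Then the unloaded second divider: V_B = V_A × R4/(R3+R4) = 19.08 × 0.7662 = 14.62 mV.

V_B ≈ 14.6 mV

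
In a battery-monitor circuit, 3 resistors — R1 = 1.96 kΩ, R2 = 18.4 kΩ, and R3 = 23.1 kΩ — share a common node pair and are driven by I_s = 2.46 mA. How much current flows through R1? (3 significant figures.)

I ≈ 2.06 mA

ΣG = 1/1.96 + 1/18.4 + 1/23.1 = 0.6078.
By the current-divider rule, I = I_s · G_k/ΣG = 2.46 × 0.8394 = 2.065 mA.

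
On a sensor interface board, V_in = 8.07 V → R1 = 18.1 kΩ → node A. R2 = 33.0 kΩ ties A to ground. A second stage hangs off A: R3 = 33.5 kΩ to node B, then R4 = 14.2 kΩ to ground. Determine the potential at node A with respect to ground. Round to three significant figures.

Node A sees R2 in parallel with the series input of stage 2, R3 + R4 = 47.70 kΩ.
Effective lower resistance at A: R2 ‖ 47.70 = 19.51 kΩ.
V_A = 8.07 × 19.51/(18.1 + 19.51) = 4.186 V.

V_A ≈ 4.19 V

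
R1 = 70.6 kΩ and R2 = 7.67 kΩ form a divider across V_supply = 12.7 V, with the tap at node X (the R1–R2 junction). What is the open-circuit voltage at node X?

V_th ≈ 1.24 V

Open-circuit (no load on X): V_th = V_supply · R2/(R1 + R2) = 12.7 × 7.67/(70.60 + 7.67) = 1.245 V.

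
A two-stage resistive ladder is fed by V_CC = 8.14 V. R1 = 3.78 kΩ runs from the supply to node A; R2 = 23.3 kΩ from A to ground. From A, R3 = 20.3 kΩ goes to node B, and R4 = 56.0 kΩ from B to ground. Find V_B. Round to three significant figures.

V_B ≈ 4.93 V

Looking into the second stage from A: R3 + R4 = 76.30 kΩ appears in parallel with R2.
R2 ‖ (R3+R4) = 17.85 kΩ.
So V_A = 8.14 × 0.8252 = 6.717 V.
Then the unloaded second divider: V_B = V_A × R4/(R3+R4) = 6.717 × 0.7339 = 4.930 V.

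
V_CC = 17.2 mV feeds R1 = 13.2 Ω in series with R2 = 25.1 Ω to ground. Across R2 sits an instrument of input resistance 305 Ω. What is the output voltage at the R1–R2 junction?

V_out ≈ 11.0 mV

R2 ‖ R_L = (25.1 × 305)/(25.1 + 305) = 23.19 Ω.
Then V_out = V_CC · R2'/(R1 + R2') = 17.2 × 23.19/36.39 = 10.96 mV.
(Unloaded it would be 11.3 mV; the load pulls it down.)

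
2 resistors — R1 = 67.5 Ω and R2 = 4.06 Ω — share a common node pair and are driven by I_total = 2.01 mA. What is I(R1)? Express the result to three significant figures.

I ≈ 0.114 mA

Two-branch current divider: I_k = I_total · R_other/(R_1 + R_2).
I(R1) = 2.01 × 4.06/(67.5 + 4.06) = 2.01 × 0.05674 = 0.1140 mA.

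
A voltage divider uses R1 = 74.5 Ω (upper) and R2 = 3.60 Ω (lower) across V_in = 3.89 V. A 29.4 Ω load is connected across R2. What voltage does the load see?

V_out ≈ 0.161 V

First combine the lower leg with the load: R2 ‖ R_L = 3.207 Ω.
Now apply the divider: V_out = 3.89 × 0.04127 = 0.1606 V.
(Unloaded it would be 0.179 V; the load pulls it down.)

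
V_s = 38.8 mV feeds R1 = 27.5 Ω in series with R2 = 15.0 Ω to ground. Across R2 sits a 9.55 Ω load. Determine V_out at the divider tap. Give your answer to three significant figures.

V_out ≈ 6.79 mV

First combine the lower leg with the load: R2 ‖ R_L = 5.835 Ω.
Then V_out = V_s · R2'/(R1 + R2') = 38.8 × 5.835/33.34 = 6.792 mV.
(Unloaded it would be 13.7 mV; the load pulls it down.)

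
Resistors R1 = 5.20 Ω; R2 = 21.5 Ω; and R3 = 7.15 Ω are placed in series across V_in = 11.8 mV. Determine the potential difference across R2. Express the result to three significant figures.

ΣR = 5.20 + 21.5 + 7.15 = 33.85 Ω.
Voltage divider: V = V_in · (21.50 / 33.85) = 11.8 × 0.6352 = 7.495 mV.

V ≈ 7.49 mV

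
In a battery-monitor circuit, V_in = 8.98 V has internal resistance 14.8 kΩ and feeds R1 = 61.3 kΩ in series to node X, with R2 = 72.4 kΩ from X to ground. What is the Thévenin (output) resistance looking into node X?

R1' = 14.8 + 61.3 = 76.10 kΩ (source resistance + R1).
With V_in suppressed (replaced by a short), R_th = R1' ‖ R2 = (76.10 × 72.4)/(76.10 + 72.4) = 37.10 kΩ.

R_th ≈ 37.1 kΩ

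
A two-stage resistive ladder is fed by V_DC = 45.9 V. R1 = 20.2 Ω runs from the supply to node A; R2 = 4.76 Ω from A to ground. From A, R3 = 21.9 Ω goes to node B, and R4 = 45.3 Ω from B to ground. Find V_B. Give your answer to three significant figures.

Looking into the second stage from A: R3 + R4 = 67.20 Ω appears in parallel with R2.
R2 ‖ (R3+R4) = 4.445 Ω.
First divider: V_A = V_DC · 4.445/(20.2 + 4.445) = 8.279 V.
Then the unloaded second divider: V_B = V_A × R4/(R3+R4) = 8.279 × 0.6741 = 5.581 V.

V_B ≈ 5.58 V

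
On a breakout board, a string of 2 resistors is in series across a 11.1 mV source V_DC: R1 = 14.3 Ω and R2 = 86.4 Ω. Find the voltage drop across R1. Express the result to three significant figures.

V ≈ 1.58 mV

ΣR = 14.3 + 86.4 = 100.7 Ω.
By the voltage-divider rule, V = 11.1 × 14.30/100.7 = 1.576 mV.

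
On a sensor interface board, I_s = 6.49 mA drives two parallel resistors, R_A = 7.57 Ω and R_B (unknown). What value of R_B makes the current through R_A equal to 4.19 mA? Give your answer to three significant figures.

In a two-way split, I_A/I_s = R_B/(R_A + R_B).
With f = 0.6456, R_B = R_A · f/(1−f) = 7.57 × 1.822 = 13.79 Ω.

R_B ≈ 13.8 Ω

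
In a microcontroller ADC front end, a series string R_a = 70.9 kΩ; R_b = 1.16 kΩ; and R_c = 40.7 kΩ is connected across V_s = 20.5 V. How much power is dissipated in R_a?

Series current I = V_s/ΣR = 20.5/112.8 = 0.1818 mA.
P = I²R = 0.03305 × 70.9 = 2.343 mW.

P ≈ 2.34 mW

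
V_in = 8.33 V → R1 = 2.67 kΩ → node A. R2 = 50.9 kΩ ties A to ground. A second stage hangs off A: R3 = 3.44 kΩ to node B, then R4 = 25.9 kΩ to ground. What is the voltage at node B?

The second stage (R3 + R4 = 29.34 kΩ) loads node A in parallel with R2.
R2 ‖ (R3+R4) = 18.61 kΩ.
First divider: V_A = V_in · 18.61/(2.67 + 18.61) = 7.285 V.
V_B = V_A × 0.8828 = 6.431 V.

V_B ≈ 6.43 V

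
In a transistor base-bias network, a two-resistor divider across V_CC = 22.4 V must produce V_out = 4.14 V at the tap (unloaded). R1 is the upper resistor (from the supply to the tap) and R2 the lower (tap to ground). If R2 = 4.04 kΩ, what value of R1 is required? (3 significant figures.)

R1 ≈ 17.8 kΩ

V_out/V_CC = R2/(R1+R2) = 0.1848.
Rearranging, R1 = R2·(1−k)/k = 4.04 × 4.411 = 17.82 kΩ.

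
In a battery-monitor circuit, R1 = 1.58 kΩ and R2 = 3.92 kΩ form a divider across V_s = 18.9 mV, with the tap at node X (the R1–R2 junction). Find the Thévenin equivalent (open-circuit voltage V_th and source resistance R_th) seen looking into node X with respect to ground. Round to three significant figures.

V_th is the unloaded tap voltage: V_s · R2/(R1+R2) = 18.9 × 0.7127 = 13.47 mV.
Zeroing V_s shorts the top of R1 to ground, so R_th = R1 ‖ R2 = 1.126 kΩ.

V_th ≈ 13.5 mV, R_th ≈ 1.13 kΩ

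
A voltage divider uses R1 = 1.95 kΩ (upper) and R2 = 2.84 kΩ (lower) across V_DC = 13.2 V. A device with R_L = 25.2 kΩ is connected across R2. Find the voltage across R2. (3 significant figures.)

The load sits in parallel with R2, giving an effective lower resistance R2' = R2·R_L/(R2+R_L) = 2.552 kΩ.
Now apply the divider: V_out = 13.2 × 0.5669 = 7.483 V.
(Unloaded it would be 7.83 V; the load pulls it down.)

V_out ≈ 7.48 V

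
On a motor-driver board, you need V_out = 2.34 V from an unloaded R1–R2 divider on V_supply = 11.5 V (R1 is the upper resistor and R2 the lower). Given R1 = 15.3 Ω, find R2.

V_out/V_supply = R2/(R1+R2) = 0.2035.
So R2 = R1 · V_out/(V_supply − V_out) = 15.3 × 2.34/(11.5 − 2.34) = 15.3 × 0.2555 = 3.909 Ω.

R2 ≈ 3.91 Ω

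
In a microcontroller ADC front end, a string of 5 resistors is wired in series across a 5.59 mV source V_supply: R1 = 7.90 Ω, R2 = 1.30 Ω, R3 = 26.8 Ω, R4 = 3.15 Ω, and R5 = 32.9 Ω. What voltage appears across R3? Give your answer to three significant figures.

Series total: ΣR = 7.90 + 1.30 + 26.8 + 3.15 + 32.9 = 72.05 Ω.
V = V_supply · R/ΣR = 5.59 × 0.3720 = 2.079 mV.

V ≈ 2.08 mV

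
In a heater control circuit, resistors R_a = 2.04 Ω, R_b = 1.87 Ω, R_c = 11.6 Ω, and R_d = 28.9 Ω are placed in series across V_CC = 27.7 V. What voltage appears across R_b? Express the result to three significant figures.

V ≈ 1.17 V

Series total: ΣR = 2.04 + 1.87 + 11.6 + 28.9 = 44.41 Ω.
V = V_CC · R/ΣR = 27.7 × 0.04211 = 1.166 V.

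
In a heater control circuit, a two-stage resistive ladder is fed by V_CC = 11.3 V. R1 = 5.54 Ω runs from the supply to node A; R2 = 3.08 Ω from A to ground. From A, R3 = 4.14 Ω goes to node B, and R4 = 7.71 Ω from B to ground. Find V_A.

Looking into the second stage from A: R3 + R4 = 11.85 Ω appears in parallel with R2.
R2 ‖ (R3+R4) = 2.445 Ω.
First divider: V_A = V_CC · 2.445/(5.54 + 2.445) = 3.460 V.

V_A ≈ 3.46 V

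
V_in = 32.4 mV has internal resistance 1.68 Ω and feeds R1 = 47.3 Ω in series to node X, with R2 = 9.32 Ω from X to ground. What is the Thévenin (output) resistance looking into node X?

R_th ≈ 7.83 Ω

R1' = 1.68 + 47.3 = 48.98 Ω (source resistance + R1).
Zeroing V_in shorts the top of R1' to ground, so R_th = R1' ‖ R2 = 7.830 Ω.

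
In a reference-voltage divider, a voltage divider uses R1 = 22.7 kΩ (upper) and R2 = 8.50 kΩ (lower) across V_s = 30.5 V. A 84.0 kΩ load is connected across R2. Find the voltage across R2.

R2 ‖ R_L = (8.50 × 84.0)/(8.50 + 84.0) = 7.719 kΩ.
Then V_out = V_s · R2'/(R1 + R2') = 30.5 × 7.719/30.42 = 7.739 V.

V_out ≈ 7.74 V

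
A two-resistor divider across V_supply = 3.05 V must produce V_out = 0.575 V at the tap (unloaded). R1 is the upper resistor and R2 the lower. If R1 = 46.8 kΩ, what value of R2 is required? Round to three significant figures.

R2 ≈ 10.9 kΩ

The divider ratio is R2/(R1+R2) = 0.575/3.05 = 0.1885.
So R2 = R1 · V_out/(V_supply − V_out) = 46.8 × 0.575/(3.05 − 0.575) = 46.8 × 0.2323 = 10.87 kΩ.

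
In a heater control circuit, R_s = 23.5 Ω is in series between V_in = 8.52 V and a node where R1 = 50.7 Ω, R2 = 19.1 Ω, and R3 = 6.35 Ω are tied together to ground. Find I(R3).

I ≈ 0.210 A

Combine the parallel branches: R_p = (1/50.7 + 1/19.1 + 1/6.35)⁻¹ = 4.356 Ω.
Node voltage V_A = V_in · R_p/(R_s + R_p) = 8.52 × 0.1564 = 1.332 V.
I(R3) = V_A / R3 = 1.332/6.35 = 0.2098 A.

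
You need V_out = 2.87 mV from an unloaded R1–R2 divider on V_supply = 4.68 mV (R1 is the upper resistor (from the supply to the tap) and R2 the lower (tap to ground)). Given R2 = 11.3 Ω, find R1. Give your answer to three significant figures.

R1 ≈ 7.13 Ω

The divider ratio is R2/(R1+R2) = 2.87/4.68 = 0.6132.
R1 = R2·(1/k − 1) = 11.3 × 0.6307 = 7.126 Ω.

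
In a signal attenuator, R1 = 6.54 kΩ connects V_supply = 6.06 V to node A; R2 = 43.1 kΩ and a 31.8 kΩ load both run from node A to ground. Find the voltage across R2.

V_out ≈ 4.46 V

First combine the lower leg with the load: R2 ‖ R_L = 18.30 kΩ.
Now apply the divider: V_out = 6.06 × 0.7367 = 4.464 V.
(Unloaded it would be 5.26 V; the load pulls it down.)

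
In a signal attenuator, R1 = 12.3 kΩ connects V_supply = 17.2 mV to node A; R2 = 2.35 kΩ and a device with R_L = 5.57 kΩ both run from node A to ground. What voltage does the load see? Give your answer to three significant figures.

R2 ‖ R_L = (2.35 × 5.57)/(2.35 + 5.57) = 1.653 kΩ.
Then V_out = V_supply · R2'/(R1 + R2') = 17.2 × 1.653/13.95 = 2.037 mV.

V_out ≈ 2.04 mV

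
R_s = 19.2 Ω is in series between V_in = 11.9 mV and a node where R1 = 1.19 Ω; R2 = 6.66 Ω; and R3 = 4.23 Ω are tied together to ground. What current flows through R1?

Equivalent of the parallel group: R_p = 0.8151 Ω.
Node voltage V_A = V_in · R_p/(R_s + R_p) = 11.9 × 0.04072 = 0.4846 mV.
Branch current I = V_A/R1 = 0.4846/1.19 = 0.4072 mA.

I ≈ 0.407 mA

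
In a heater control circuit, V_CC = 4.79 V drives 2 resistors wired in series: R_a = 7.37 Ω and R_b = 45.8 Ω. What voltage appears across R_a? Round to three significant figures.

V ≈ 0.664 V

Series total: ΣR = 7.37 + 45.8 = 53.17 Ω.
By the voltage-divider rule, V = 4.79 × 7.370/53.17 = 0.6640 V.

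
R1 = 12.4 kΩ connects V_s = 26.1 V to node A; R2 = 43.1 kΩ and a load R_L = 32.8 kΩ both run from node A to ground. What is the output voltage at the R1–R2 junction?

R2 ‖ R_L = (43.1 × 32.8)/(43.1 + 32.8) = 18.63 kΩ.
Now apply the divider: V_out = 26.1 × 0.6003 = 15.67 V.
(Unloaded it would be 20.3 V; the load pulls it down.)

V_out ≈ 15.7 V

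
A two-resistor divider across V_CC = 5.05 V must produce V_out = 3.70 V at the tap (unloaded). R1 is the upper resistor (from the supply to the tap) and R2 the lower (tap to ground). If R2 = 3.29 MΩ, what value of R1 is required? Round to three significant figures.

R1 ≈ 1.20 MΩ

The divider ratio is R2/(R1+R2) = 3.70/5.05 = 0.7327.
Rearranging, R1 = R2·(1−k)/k = 3.29 × 0.3649 = 1.200 MΩ.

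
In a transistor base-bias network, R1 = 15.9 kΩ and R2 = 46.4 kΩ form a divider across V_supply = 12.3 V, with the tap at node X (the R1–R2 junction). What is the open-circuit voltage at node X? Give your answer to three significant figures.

V_th is the unloaded tap voltage: V_supply · R2/(R1+R2) = 12.3 × 0.7448 = 9.161 V.

V_th ≈ 9.16 V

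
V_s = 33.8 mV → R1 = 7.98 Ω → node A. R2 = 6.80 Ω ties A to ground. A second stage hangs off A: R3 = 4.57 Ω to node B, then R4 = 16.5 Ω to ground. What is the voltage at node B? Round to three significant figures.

V_B ≈ 10.4 mV

The second stage (R3 + R4 = 21.07 Ω) loads node A in parallel with R2.
Effective lower resistance at A: R2 ‖ 21.07 = 5.141 Ω.
V_A = 33.8 × 5.141/(7.98 + 5.141) = 13.24 mV.
Then the unloaded second divider: V_B = V_A × R4/(R3+R4) = 13.24 × 0.7831 = 10.37 mV.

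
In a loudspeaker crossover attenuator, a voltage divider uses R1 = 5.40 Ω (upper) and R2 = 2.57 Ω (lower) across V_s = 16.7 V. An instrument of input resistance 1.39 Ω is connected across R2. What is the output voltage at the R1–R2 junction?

V_out ≈ 2.39 V

R2 ‖ R_L = (2.57 × 1.39)/(2.57 + 1.39) = 0.9021 Ω.
Then V_out = V_s · R2'/(R1 + R2') = 16.7 × 0.9021/6.302 = 2.390 V.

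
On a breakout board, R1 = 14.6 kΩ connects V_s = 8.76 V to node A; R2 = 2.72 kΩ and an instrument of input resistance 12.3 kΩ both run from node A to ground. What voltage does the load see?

V_out ≈ 1.16 V

R2 ‖ R_L = (2.72 × 12.3)/(2.72 + 12.3) = 2.227 kΩ.
Voltage divider with the loaded lower leg: V_out = 8.76 × 2.227/(14.6 + 2.227) = 8.76 × 0.1324 = 1.160 V.
(Unloaded it would be 1.38 V; the load pulls it down.)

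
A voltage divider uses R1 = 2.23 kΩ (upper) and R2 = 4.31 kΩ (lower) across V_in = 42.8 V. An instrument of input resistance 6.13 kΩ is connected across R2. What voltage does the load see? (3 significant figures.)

R2 ‖ R_L = (4.31 × 6.13)/(4.31 + 6.13) = 2.531 kΩ.
Now apply the divider: V_out = 42.8 × 0.5316 = 22.75 V.

V_out ≈ 22.8 V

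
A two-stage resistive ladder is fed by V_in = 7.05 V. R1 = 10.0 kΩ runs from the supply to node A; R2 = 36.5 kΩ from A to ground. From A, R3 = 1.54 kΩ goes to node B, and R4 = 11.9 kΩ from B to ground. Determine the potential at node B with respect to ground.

The second stage (R3 + R4 = 13.44 kΩ) loads node A in parallel with R2.
R2 ‖ (R3+R4) = 9.823 kΩ.
V_A = 7.05 × 9.823/(10.0 + 9.823) = 3.494 V.
Stage 2 is unloaded, so V_B = V_A · R4/(R3+R4) = 3.494 × 11.9/13.44 = 3.093 V.

V_B ≈ 3.09 V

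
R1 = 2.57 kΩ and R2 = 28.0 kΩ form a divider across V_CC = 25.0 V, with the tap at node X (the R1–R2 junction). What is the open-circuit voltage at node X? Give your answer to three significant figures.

V_th ≈ 22.9 V

V_th is the unloaded tap voltage: V_CC · R2/(R1+R2) = 25.0 × 0.9159 = 22.90 V.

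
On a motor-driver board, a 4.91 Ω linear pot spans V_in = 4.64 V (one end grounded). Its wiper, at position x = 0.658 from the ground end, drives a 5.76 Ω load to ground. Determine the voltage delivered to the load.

V_out ≈ 2.56 V

Split the track: R_lower = x·R_p = 3.231 Ω, R_upper = (1−x)·R_p = 1.679 Ω.
R_L loads the lower segment: effective lower R = 2.070 Ω.
Then V_out = V_in · 2.070/(1.679 + 2.070) = 2.562 V.
(Unloaded: V_out = x·V_in = 3.05 V.)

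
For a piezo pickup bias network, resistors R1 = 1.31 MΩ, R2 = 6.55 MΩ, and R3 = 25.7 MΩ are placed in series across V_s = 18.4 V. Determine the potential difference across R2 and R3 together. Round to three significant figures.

V ≈ 17.7 V

Series total: ΣR = 1.31 + 6.55 + 25.7 = 33.56 MΩ.
R_{R2..R3} = 6.55 + 25.7 = 32.25 MΩ.
V = V_s · R/ΣR = 18.4 × 0.9610 = 17.68 V.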